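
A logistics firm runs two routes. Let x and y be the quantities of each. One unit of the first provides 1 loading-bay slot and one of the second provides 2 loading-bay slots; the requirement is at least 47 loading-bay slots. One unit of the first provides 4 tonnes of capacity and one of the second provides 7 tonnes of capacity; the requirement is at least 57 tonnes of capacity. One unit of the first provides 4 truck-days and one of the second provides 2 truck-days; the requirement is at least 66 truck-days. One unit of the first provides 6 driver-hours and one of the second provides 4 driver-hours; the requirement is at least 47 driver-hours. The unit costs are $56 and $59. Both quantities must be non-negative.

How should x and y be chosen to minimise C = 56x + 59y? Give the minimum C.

x = 19/3, y = 61/3, minimum C = 4663/3

Corner points and C = 56x + 59y:
  (0, 33) → C = 1947
  (47, 0) → C = 2632
  (19/3, 61/3) → C = 4663/3
The feasible region is unbounded (it extends along (0, 1), (1, 0)), but C strictly increases along every unbounded feasible direction, so there is no improving ray and the minimum is attained at a vertex.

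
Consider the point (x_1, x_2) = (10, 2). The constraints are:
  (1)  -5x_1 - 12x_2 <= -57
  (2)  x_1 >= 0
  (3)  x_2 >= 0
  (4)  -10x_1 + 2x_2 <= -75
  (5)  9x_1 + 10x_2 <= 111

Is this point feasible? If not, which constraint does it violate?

feasible

(1): -74 ≤ -57 ✓
(2): 10 ≥ 0 ✓
(3): 2 ≥ 0 ✓
(4): -96 ≤ -75 ✓
(5): 110 ≤ 111 ✓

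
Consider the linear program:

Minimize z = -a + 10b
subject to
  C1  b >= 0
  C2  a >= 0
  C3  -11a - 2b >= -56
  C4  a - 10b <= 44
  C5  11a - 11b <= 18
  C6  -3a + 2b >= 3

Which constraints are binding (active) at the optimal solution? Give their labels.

C2 and C6

Feasible corners and z = -a + 10b:
  (0, 28) → z = 280
  (0, 3/2) → z = 15
  (53/14, 201/28) → z = 68

The minimum is at (0, 3/2). Substituting into each constraint, equality holds for C2 and C6; the remaining constraints have slack.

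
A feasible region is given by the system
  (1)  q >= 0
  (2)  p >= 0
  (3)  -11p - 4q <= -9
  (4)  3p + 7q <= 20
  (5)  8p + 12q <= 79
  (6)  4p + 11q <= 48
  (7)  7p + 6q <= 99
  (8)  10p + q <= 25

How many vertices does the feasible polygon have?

The feasible vertices (each the meet of two boundaries and inside every other half-plane) are:
  (9/11, 0)
  (5/2, 0)
  (0, 9/4)
  (0, 20/7)
  (155/67, 125/67)

5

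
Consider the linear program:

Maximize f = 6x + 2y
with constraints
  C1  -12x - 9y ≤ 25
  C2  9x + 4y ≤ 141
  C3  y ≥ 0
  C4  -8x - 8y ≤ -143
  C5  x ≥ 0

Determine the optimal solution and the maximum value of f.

x = 139/10, y = 159/40, maximum f = 1827/20

Corner points and f = 6x + 2y:
  (139/10, 159/40) → f = 1827/20
  (0, 141/4) → f = 141/2
  (0, 143/8) → f = 143/4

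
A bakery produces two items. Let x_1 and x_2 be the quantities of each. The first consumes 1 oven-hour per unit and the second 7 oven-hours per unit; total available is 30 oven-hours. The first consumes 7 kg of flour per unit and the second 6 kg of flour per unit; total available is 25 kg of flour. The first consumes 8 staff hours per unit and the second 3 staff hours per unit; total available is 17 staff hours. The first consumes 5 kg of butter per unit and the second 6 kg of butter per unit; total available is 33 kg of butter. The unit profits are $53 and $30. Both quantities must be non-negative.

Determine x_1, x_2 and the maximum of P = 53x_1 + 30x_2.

x_1 = 1, x_2 = 3, maximum P = 143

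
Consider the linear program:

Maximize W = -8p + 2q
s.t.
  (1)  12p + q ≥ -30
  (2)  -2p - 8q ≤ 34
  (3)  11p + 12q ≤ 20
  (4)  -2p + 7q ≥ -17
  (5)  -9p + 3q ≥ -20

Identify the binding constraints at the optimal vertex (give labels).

Feasible corners and W = -8p + 2q:
  (-20/7, 30/7) → W = 220/7
  (-193/86, -132/43) → W = 508/43
  (100/47, -40/141) → W = -2480/141
  (89/57, -113/57) → W = -938/57

The maximum is at (-20/7, 30/7). Substituting into each constraint, equality holds for (1) and (3); the remaining constraints have slack.

(1) and (3)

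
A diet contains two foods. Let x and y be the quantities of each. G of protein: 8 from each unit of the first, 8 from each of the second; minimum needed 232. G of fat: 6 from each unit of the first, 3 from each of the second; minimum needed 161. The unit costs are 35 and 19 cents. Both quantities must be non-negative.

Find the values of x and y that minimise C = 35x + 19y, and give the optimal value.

The feasible region is unbounded (it extends along (0, 1), (1, 0)), but C strictly increases along every unbounded feasible direction, so there is no improving ray and the minimum is attained at a vertex.

x = 74/3, y = 13/3, minimum C = 2837/3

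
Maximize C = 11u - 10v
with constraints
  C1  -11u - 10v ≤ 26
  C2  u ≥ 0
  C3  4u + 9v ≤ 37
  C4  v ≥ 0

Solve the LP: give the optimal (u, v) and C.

Extreme points and C = 11u - 10v:
  (0, 37/9) → C = -370/9
  (0, 0) → C = 0
  (37/4, 0) → C = 407/4

The binding constraints are 4u + 9v = 37 and v = 0.
Solving simultaneously gives u = 37/4, v = 0.

u = 37/4, v = 0, maximum C = 407/4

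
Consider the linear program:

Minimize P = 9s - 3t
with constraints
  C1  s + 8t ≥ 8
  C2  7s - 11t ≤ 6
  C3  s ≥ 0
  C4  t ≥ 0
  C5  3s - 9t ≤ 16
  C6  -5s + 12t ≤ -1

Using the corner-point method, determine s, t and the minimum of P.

s = 2, t = 3/4, minimum P = 63/4

Vertices and P = 9s - 3t:
  (136/67, 50/67) → P = 1074/67
  (2, 3/4) → P = 63/4
  (61/29, 23/29) → P = 480/29

The binding constraints are s + 8t = 8 and -5s + 12t = -1.
Solving simultaneously gives s = 2, t = 3/4.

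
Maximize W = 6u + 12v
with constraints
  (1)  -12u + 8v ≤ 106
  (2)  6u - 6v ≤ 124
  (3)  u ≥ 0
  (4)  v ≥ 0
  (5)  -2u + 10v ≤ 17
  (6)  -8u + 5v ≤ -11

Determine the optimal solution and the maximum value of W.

Feasible corners and W = 6u + 12v:
  (62/3, 0) → W = 124
  (671/24, 175/24) → W = 1021/4
  (11/8, 0) → W = 33/4
  (39/14, 79/35) → W = 219/5

u = 671/24, v = 175/24, maximum W = 1021/4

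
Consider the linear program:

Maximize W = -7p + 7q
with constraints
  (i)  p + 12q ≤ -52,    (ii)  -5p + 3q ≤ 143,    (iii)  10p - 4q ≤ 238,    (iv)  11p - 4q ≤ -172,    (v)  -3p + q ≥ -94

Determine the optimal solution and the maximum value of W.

Corner points and W = -7p + 7q:
  (-208/7, -13/7) → W = 195
  (-284/17, -50/17) → W = 1638/17
  (-410, -2169/2) → W = -9443/2
The feasible region is unbounded (it extends along (-2, -5), (-3, -5)), but W strictly decreases along every unbounded feasible direction, so there is no improving ray and the maximum is attained at a vertex.

p = -208/7, q = -13/7, maximum W = 195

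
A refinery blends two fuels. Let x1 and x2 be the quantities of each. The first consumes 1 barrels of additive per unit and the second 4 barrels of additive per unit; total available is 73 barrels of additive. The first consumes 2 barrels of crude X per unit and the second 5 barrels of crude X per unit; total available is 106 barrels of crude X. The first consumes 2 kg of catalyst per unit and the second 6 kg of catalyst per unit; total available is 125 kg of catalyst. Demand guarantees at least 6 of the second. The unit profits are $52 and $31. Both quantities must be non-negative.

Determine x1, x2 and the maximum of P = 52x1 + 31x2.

x1 = 38, x2 = 6, maximum P = 2162

Extreme points and P = 52x1 + 31x2:
  (0, 73/4) → P = 2263/4
  (0, 6) → P = 186
  (59/3, 40/3) → P = 1436
  (38, 6) → P = 2162

At the optimal vertex, 2x1 + 5x2 = 106 and x2 = 6.
Solving simultaneously gives x1 = 38, x2 = 6.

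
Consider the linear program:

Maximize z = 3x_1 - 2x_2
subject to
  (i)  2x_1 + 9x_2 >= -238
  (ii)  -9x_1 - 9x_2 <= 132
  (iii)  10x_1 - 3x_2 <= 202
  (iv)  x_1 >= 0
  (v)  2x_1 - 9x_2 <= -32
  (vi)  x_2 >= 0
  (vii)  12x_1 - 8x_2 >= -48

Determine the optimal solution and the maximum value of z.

Corner points and z = 3x_1 - 2x_2:
  (319/14, 181/21) → z = 2147/42
  (40, 66) → z = -12
  (0, 32/9) → z = -64/9
  (0, 6) → z = -12

x_1 = 319/14, x_2 = 181/21, maximum z = 2147/42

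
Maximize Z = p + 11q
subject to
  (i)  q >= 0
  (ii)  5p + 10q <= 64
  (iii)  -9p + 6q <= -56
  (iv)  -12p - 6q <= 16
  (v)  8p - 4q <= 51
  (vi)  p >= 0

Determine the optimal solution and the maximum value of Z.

p = 41/6, q = 11/12, maximum Z = 203/12

Vertices and Z = p + 11q:
  (56/9, 0) → Z = 56/9
  (51/8, 0) → Z = 51/8
  (41/6, 11/12) → Z = 203/12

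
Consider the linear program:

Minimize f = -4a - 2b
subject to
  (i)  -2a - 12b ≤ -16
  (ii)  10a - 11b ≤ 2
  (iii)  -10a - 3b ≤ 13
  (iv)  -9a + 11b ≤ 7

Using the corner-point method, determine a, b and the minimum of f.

Vertices and f = -4a - 2b:
  (100/71, 78/71) → f = -556/71
  (46/65, 79/65) → f = -342/65
  (9, 8) → f = -52

At the optimal vertex, 10a - 11b = 2 and -9a + 11b = 7.
Solving simultaneously gives a = 9, b = 8.

a = 9, b = 8, minimum f = -52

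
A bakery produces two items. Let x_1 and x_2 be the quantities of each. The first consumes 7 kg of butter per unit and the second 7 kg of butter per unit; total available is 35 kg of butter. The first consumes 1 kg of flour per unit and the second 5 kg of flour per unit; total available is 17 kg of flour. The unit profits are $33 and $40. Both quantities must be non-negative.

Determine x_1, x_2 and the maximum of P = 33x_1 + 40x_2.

x_1 = 2, x_2 = 3, maximum P = 186

Vertices and P = 33x_1 + 40x_2:
  (0, 0) → P = 0
  (0, 17/5) → P = 136
  (5, 0) → P = 165
  (2, 3) → P = 186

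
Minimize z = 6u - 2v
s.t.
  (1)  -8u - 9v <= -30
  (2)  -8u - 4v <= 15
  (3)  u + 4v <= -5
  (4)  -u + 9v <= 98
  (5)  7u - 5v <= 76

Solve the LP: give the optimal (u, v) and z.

u = 165/23, v = -70/23, minimum z = 1130/23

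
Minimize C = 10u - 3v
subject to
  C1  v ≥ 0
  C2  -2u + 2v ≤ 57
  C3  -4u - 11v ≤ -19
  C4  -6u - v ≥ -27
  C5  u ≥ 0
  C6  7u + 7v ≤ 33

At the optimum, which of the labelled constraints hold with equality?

Vertices and C = 10u - 3v:
  (139/31, 3/31) → C = 1381/31
  (0, 19/11) → C = -57/11
  (156/35, 9/35) → C = 219/5
  (0, 33/7) → C = -99/7

The minimum is at (0, 33/7). Substituting into each constraint, equality holds for C5 and C6; the remaining constraints have slack.

C5 and C6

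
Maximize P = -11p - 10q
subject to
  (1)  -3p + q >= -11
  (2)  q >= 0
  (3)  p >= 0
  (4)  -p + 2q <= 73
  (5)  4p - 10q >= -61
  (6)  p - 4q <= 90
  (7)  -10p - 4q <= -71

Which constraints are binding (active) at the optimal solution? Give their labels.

(1) and (7)

Corner points and P = -11p - 10q:
  (171/26, 227/26) → P = -4151/26
  (115/22, 103/22) → P = -2295/22
  (233/58, 447/58) → P = -7033/58

The maximum is at (115/22, 103/22). Substituting into each constraint, equality holds for (1) and (7); the remaining constraints have slack.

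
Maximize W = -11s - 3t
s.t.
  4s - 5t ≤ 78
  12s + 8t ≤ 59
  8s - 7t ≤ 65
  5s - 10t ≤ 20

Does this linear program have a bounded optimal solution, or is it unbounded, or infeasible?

From the feasible point (75/16, 11/32), moving in the direction (-8, 12) keeps every constraint satisfied while W increases without bound.

unbounded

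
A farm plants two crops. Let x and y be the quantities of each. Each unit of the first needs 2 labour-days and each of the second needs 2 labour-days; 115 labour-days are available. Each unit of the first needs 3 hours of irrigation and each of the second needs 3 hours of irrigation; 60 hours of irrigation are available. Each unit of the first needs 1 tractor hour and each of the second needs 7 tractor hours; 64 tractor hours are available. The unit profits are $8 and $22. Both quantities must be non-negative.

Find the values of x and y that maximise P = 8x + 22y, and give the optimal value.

x = 38/3, y = 22/3, maximum P = 788/3

Corner points and P = 8x + 22y:
  (0, 0) → P = 0
  (0, 64/7) → P = 1408/7
  (20, 0) → P = 160
  (38/3, 22/3) → P = 788/3

At the optimal vertex, 3x + 3y = 60 and x + 7y = 64.
Solving simultaneously gives x = 38/3, y = 22/3.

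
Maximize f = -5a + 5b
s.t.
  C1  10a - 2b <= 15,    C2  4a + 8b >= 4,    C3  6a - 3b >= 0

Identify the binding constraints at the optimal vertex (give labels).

C1 and C3

Extreme points and f = -5a + 5b:
  (16/11, -5/22) → f = -185/22
  (5/2, 5) → f = 25/2
  (1/5, 2/5) → f = 1

The maximum is at (5/2, 5). Substituting into each constraint, equality holds for C1 and C3; the remaining constraints have slack.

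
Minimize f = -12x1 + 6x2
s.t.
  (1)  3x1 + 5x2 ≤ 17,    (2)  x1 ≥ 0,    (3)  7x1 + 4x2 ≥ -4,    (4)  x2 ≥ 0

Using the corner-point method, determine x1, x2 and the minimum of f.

Corner points and f = -12x1 + 6x2:
  (0, 17/5) → f = 102/5
  (17/3, 0) → f = -68
  (0, 0) → f = 0

x1 = 17/3, x2 = 0, minimum f = -68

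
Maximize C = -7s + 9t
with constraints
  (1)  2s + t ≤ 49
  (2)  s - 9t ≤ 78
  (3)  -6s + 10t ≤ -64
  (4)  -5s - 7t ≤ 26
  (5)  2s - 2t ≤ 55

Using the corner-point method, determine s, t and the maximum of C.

Vertices and C = -7s + 9t:
  (277/13, 83/13) → C = -1192/13
  (51/2, -2) → C = -393/2
  (6, -8) → C = -114
  (339/16, -101/16) → C = -1641/8
  (47/23, -119/23) → C = -1400/23

s = 47/23, t = -119/23, maximum C = -1400/23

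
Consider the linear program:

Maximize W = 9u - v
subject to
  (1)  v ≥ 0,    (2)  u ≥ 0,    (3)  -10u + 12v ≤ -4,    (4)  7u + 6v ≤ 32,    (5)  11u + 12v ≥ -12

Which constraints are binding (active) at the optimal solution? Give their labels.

Corner points and W = 9u - v:
  (2/5, 0) → W = 18/5
  (32/7, 0) → W = 288/7
  (17/6, 73/36) → W = 845/36

The maximum is at (32/7, 0). Substituting into each constraint, equality holds for (1) and (4); the remaining constraints have slack.

(1) and (4)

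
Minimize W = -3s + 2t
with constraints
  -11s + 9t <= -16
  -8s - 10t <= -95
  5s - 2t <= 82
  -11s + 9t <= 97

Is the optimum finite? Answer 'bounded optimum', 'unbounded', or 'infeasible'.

Vertices and W = -3s + 2t:
  (145/26, 131/26) → W = -173/26
  (706/23, 822/23) → W = -474/23
  (505/33, -181/66) → W = -1696/33
The feasible region has finitely many vertices and no improving ray; the minimum is -1696/33 at (505/33, -181/66).

bounded optimum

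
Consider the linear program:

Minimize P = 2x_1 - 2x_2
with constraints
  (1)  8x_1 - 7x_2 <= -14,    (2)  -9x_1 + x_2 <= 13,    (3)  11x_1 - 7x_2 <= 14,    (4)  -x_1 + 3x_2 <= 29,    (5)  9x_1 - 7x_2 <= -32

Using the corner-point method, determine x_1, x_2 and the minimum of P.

Extreme points and P = 2x_1 - 2x_2:
  (-5/13, 124/13) → P = -258/13
  (-59/54, 19/6) → P = -230/27
  (107/20, 229/20) → P = -61/5

x_1 = -5/13, x_2 = 124/13, minimum P = -258/13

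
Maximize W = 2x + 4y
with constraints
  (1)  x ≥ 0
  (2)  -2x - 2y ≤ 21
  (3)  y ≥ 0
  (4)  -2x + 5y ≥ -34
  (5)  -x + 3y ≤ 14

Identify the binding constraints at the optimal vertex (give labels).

(4) and (5)

Extreme points and W = 2x + 4y:
  (0, 0) → W = 0
  (0, 14/3) → W = 56/3
  (17, 0) → W = 34
  (172, 62) → W = 592

The maximum is at (172, 62). Substituting into each constraint, equality holds for (4) and (5); the remaining constraints have slack.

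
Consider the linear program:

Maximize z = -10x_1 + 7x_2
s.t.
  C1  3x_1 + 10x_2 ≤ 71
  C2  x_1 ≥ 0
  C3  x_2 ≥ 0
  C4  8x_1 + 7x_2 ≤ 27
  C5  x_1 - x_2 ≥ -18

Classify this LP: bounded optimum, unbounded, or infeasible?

bounded optimum

Feasible corners and z = -10x_1 + 7x_2:
  (0, 0) → z = 0
  (0, 27/7) → z = 27
  (27/8, 0) → z = -135/4
The feasible region has finitely many vertices and no improving ray; the maximum is 27 at (0, 27/7).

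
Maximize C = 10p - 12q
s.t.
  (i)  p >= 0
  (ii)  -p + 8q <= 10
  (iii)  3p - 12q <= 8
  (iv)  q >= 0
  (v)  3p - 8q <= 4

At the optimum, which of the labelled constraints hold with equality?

(ii) and (v)

Corner points and C = 10p - 12q:
  (0, 5/4) → C = -15
  (0, 0) → C = 0
  (7, 17/8) → C = 89/2
  (4/3, 0) → C = 40/3

The maximum is at (7, 17/8). Substituting into each constraint, equality holds for (ii) and (v); the remaining constraints have slack.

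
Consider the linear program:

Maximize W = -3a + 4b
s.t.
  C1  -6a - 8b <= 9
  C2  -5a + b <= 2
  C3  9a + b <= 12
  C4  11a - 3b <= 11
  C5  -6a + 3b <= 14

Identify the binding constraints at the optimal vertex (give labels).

C2 and C3

Extreme points and W = -3a + 4b:
  (-25/46, -33/46) → W = -57/46
  (61/106, -165/106) → W = -843/106
  (5/7, 39/7) → W = 141/7
  (47/38, 33/38) → W = -9/38

The maximum is at (5/7, 39/7). Substituting into each constraint, equality holds for C2 and C3; the remaining constraints have slack.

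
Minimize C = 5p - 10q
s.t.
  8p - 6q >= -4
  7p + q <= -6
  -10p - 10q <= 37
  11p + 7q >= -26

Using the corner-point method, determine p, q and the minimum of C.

p = -4/5, q = -2/5, minimum C = 0

Corner points and C = 5p - 10q:
  (-4/5, -2/5) → C = 0
  (-92/61, -82/61) → C = 360/61
  (-8/19, -58/19) → C = 540/19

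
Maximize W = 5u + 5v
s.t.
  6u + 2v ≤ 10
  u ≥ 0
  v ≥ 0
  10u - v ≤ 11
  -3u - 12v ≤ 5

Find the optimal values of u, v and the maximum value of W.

Feasible corners and W = 5u + 5v:
  (0, 5) → W = 25
  (16/13, 17/13) → W = 165/13
  (0, 0) → W = 0
  (11/10, 0) → W = 11/2

At the optimal vertex, 6u + 2v = 10 and u = 0.
Solving simultaneously gives u = 0, v = 5.

u = 0, v = 5, maximum W = 25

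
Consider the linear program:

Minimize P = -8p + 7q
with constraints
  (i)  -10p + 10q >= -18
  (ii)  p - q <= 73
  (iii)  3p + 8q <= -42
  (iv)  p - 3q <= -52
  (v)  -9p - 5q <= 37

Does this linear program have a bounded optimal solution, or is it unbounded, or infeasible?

The boundaries -10p + 10q = -18 and p - 3q = -52 meet at (287/10, 269/10), but that point violates 3p + 8q ≤ -42. Every candidate vertex is excluded by some other constraint, so the feasible region is empty.

infeasible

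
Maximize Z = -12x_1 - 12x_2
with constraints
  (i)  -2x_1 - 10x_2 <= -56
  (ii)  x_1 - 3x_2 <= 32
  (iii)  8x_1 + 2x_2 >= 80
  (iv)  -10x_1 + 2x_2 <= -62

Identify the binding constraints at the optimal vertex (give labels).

Vertices and Z = -12x_1 - 12x_2:
  (61/2, -1/2) → Z = -360
  (172/19, 72/19) → Z = -2928/19
  (71/9, 76/9) → Z = -196
The feasible region is unbounded (it extends along (3, 1), (1, 5)), but Z strictly decreases along every unbounded feasible direction, so there is no improving ray and the maximum is attained at a vertex.

The maximum is at (172/19, 72/19). Substituting into each constraint, equality holds for (i) and (iii); the remaining constraints have slack.

(i) and (iii)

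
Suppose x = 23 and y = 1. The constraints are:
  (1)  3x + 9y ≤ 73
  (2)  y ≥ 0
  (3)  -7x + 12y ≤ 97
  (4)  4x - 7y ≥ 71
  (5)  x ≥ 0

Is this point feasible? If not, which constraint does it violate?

Constraint (1): 3x + 9y = 78, which is not ≤ 73. All other constraints are satisfied.

not feasible — violates (1)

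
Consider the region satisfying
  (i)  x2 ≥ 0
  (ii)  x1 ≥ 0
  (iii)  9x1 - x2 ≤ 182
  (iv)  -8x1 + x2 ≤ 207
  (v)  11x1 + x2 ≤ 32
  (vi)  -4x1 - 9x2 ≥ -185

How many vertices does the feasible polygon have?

4

Of the 15 pairwise boundary intersections, those satisfying every inequality are:
  (0, 0)
  (32/11, 0)
  (0, 185/9)
  (103/95, 1907/95)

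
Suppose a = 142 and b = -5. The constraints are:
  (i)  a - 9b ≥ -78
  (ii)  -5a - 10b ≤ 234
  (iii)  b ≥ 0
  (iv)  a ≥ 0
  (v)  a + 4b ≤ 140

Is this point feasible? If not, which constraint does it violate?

Constraint (iii): b = -5, which is not ≥ 0. All other constraints are satisfied.

not feasible — violates (iii)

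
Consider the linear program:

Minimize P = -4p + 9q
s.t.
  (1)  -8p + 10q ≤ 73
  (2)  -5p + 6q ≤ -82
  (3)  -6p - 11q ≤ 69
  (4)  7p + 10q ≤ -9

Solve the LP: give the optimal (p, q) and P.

p = 591/17, q = -429/17, minimum P = -6225/17

Extreme points and P = -4p + 9q:
  (488/91, -837/91) → P = -1355/13
  (383/46, -619/92) → P = -8635/92
  (591/17, -429/17) → P = -6225/17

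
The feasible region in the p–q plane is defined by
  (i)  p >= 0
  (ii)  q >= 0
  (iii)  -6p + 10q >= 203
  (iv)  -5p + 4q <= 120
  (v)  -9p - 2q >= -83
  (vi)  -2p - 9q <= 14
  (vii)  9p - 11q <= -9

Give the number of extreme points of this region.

4

Of the 21 pairwise boundary intersections, those satisfying every inequality are:
  (0, 203/10)
  (0, 30)
  (212/51, 775/34)
  (2, 65/2)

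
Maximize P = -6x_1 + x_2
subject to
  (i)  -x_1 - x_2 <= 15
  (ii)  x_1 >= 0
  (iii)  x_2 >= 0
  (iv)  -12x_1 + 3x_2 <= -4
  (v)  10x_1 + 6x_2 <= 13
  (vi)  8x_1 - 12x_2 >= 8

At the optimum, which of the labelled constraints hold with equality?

Feasible corners and P = -6x_1 + x_2:
  (13/10, 0) → P = -39/5
  (1, 0) → P = -6
  (17/14, 1/7) → P = -50/7

The maximum is at (1, 0). Substituting into each constraint, equality holds for (iii) and (vi); the remaining constraints have slack.

(iii) and (vi)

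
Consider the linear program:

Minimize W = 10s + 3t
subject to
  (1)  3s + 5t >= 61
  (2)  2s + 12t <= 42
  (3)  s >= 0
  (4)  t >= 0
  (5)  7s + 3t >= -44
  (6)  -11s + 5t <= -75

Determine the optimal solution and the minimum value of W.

s = 261/13, t = 2/13, minimum W = 2616/13

At the optimal vertex, 3s + 5t = 61 and 2s + 12t = 42.
Solving simultaneously gives s = 261/13, t = 2/13.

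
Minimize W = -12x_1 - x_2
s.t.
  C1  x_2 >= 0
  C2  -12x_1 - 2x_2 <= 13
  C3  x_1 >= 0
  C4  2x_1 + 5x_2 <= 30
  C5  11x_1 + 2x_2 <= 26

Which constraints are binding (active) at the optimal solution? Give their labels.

C1 and C5

Corner points and W = -12x_1 - x_2:
  (0, 0) → W = 0
  (26/11, 0) → W = -312/11
  (0, 6) → W = -6
  (70/51, 278/51) → W = -1118/51

The minimum is at (26/11, 0). Substituting into each constraint, equality holds for C1 and C5; the remaining constraints have slack.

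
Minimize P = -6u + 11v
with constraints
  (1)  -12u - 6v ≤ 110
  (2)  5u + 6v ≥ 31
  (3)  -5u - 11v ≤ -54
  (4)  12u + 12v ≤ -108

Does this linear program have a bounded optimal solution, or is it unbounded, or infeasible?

infeasible

The boundaries -12u - 6v = 110 and 5u + 6v = 31 meet at (-141/7, 461/21), but that point violates 12u + 12v ≤ -108. Every candidate vertex is excluded by some other constraint, so the feasible region is empty.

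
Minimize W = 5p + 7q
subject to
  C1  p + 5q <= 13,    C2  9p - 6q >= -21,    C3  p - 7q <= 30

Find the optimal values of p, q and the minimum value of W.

p = -109/19, q = -97/19, minimum W = -1224/19

Corner points and W = 5p + 7q:
  (-9/17, 46/17) → W = 277/17
  (241/12, -17/12) → W = 181/2
  (-109/19, -97/19) → W = -1224/19

At the optimal vertex, 9p - 6q = -21 and p - 7q = 30.
Solving simultaneously gives p = -109/19, q = -97/19.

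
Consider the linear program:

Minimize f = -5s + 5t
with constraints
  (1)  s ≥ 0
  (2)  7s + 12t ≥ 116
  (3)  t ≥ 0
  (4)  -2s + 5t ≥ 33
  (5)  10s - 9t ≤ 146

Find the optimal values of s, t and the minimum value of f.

Extreme points and f = -5s + 5t:
  (0, 29/3) → f = 145/3
  (184/59, 463/59) → f = 1395/59
  (1027/32, 311/16) → f = -2025/32
The feasible region is unbounded (it extends along (0, 1), (9, 10)), but f strictly increases along every unbounded feasible direction, so there is no improving ray and the minimum is attained at a vertex.

s = 1027/32, t = 311/16, minimum f = -2025/32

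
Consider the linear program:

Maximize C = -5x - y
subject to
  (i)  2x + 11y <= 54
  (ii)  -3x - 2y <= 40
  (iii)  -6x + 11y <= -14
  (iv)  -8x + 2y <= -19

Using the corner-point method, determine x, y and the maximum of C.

x = -21/11, y = -377/22, maximum C = 587/22

Corner points and C = -5x - y:
  (17/2, 37/11) → C = -1009/22
  (-21/11, -377/22) → C = 587/22
  (181/76, 1/38) → C = -907/76
The feasible region is unbounded (it extends along (2, -3), (11, -2)), but C strictly decreases along every unbounded feasible direction, so there is no improving ray and the maximum is attained at a vertex.

The optimum lies where -3x - 2y = 40 and -8x + 2y = -19.
Solving simultaneously gives x = -21/11, y = -377/22.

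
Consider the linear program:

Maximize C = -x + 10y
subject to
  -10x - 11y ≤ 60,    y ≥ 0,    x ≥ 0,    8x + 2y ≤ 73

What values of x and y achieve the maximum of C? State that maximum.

Feasible corners and C = -x + 10y:
  (0, 0) → C = 0
  (73/8, 0) → C = -73/8
  (0, 73/2) → C = 365

x = 0, y = 73/2, maximum C = 365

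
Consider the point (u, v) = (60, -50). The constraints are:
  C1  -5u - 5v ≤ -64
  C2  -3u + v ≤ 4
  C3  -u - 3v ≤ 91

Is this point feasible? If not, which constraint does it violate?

Constraint C1: -5u - 5v = -50, which is not ≤ -64. All other constraints are satisfied.

not feasible — violates C1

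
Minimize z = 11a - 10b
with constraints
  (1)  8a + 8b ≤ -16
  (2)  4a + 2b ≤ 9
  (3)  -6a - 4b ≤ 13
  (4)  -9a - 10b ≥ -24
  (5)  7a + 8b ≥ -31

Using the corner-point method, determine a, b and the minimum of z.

a = -5/2, b = 1/2, minimum z = -65/2

Vertices and z = 11a - 10b:
  (13/2, -17/2) → z = 313/2
  (-5/2, 1/2) → z = -65/2
  (67/9, -187/18) → z = 1672/9
  (1, -19/4) → z = 117/2

At the optimal vertex, 8a + 8b = -16 and -6a - 4b = 13.
Solving simultaneously gives a = -5/2, b = 1/2.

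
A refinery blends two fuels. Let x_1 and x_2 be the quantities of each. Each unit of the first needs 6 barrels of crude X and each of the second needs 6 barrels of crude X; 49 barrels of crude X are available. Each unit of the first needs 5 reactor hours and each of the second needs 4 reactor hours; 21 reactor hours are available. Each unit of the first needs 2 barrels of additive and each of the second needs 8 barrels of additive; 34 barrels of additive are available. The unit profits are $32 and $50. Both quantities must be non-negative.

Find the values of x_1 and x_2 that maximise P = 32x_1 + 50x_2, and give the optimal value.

Vertices and P = 32x_1 + 50x_2:
  (0, 0) → P = 0
  (0, 17/4) → P = 425/2
  (21/5, 0) → P = 672/5
  (1, 4) → P = 232

The optimum lies where 5x_1 + 4x_2 = 21 and 2x_1 + 8x_2 = 34.
Solving simultaneously gives x_1 = 1, x_2 = 4.

x_1 = 1, x_2 = 4, maximum P = 232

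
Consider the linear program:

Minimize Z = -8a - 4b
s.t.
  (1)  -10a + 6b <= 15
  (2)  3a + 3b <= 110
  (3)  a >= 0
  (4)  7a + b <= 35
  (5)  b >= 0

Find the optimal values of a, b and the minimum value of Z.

Corner points and Z = -8a - 4b:
  (0, 5/2) → Z = -10
  (15/4, 35/4) → Z = -65
  (0, 0) → Z = 0
  (5, 0) → Z = -40

At the optimal vertex, -10a + 6b = 15 and 7a + b = 35.
Solving simultaneously gives a = 15/4, b = 35/4.

a = 15/4, b = 35/4, minimum Z = -65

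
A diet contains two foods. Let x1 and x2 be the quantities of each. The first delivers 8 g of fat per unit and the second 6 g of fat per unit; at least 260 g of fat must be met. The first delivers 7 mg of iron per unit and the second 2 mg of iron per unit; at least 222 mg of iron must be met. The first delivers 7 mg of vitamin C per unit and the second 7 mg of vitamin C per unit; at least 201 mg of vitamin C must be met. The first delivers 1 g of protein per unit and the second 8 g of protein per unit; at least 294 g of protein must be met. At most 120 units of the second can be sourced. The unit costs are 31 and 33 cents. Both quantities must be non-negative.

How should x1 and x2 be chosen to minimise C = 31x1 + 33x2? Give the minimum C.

Extreme points and C = 31x1 + 33x2:
  (0, 111) → C = 3663
  (0, 120) → C = 3960
  (294, 0) → C = 9114
  (22, 34) → C = 1804
The feasible region is unbounded (it extends along (1, 0)), but C strictly increases along every unbounded feasible direction, so there is no improving ray and the minimum is attained at a vertex.

The binding constraints are 7x1 + 2x2 = 222 and x1 + 8x2 = 294.
Solving simultaneously gives x1 = 22, x2 = 34.

x1 = 22, x2 = 34, minimum C = 1804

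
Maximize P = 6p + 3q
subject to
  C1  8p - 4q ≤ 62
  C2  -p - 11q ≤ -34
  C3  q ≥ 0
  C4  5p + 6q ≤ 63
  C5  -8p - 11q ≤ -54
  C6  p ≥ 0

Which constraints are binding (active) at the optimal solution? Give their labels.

C1 and C4

Extreme points and P = 6p + 3q:
  (409/46, 105/46) → P = 2769/46
  (156/17, 97/34) → P = 2163/34
  (20/7, 218/77) → P = 282/11
  (0, 21/2) → P = 63/2
  (0, 54/11) → P = 162/11

The maximum is at (156/17, 97/34). Substituting into each constraint, equality holds for C1 and C4; the remaining constraints have slack.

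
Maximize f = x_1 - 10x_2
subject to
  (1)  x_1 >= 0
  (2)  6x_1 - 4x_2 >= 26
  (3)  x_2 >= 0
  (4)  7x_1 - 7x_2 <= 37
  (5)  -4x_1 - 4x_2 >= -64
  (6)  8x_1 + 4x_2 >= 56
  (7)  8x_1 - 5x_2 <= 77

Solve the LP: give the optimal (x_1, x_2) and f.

Corner points and f = x_1 - 10x_2:
  (9, 7) → f = -61
  (41/7, 16/7) → f = -17
  (149/14, 75/14) → f = -601/14
  (45/7, 8/7) → f = -5

x_1 = 45/7, x_2 = 8/7, maximum f = -5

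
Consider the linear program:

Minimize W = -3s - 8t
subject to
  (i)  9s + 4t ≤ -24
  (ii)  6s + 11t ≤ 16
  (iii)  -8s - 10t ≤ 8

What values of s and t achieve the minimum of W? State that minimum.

s = -62/7, t = 44/7, minimum W = -166/7

Extreme points and W = -3s - 8t:
  (-328/75, 96/25) → W = -88/5
  (-104/29, 60/29) → W = -168/29
  (-62/7, 44/7) → W = -166/7

At the optimal vertex, 6s + 11t = 16 and -8s - 10t = 8.
Solving simultaneously gives s = -62/7, t = 44/7.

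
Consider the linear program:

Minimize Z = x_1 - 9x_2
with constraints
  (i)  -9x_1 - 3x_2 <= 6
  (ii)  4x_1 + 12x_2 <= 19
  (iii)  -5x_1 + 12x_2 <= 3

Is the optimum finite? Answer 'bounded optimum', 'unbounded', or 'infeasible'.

bounded optimum

Vertices and Z = x_1 - 9x_2:
  (-27/41, -1/41) → Z = -18/41
  (16/9, 107/108) → Z = -257/36
The feasible region has finitely many vertices and no improving ray; the minimum is -257/36 at (16/9, 107/108).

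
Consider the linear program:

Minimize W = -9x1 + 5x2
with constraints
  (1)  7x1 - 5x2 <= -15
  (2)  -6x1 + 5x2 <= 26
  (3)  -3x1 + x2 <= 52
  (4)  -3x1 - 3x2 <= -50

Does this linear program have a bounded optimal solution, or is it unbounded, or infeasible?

Corner points and W = -9x1 + 5x2:
  (11, 92/5) → W = -7
  (205/36, 395/36) → W = 65/18
  (172/33, 126/11) → W = 114/11
The feasible region has finitely many vertices and no improving ray; the minimum is -7 at (11, 92/5).

bounded optimum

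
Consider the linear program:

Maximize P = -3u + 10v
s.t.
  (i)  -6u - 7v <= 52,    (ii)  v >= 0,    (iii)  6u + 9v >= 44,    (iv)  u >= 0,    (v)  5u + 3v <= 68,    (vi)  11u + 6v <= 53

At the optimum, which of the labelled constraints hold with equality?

Extreme points and P = -3u + 10v:
  (0, 44/9) → P = 440/9
  (71/21, 166/63) → P = 1021/63
  (0, 53/6) → P = 265/3

The maximum is at (0, 53/6). Substituting into each constraint, equality holds for (iv) and (vi); the remaining constraints have slack.

(iv) and (vi)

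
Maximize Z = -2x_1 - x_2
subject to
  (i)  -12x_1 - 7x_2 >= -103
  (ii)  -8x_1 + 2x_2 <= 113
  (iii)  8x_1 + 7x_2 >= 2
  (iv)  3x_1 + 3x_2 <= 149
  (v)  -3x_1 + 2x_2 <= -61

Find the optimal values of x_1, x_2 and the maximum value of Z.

x_1 = 431/37, x_2 = -482/37, maximum Z = -380/37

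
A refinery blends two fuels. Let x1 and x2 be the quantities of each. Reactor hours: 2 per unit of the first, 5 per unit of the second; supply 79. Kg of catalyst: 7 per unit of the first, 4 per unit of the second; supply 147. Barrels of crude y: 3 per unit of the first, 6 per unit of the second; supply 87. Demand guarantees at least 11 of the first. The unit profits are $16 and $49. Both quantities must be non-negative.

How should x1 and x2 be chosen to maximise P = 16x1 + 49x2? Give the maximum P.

Extreme points and P = 16x1 + 49x2:
  (21, 0) → P = 336
  (11, 0) → P = 176
  (89/5, 28/5) → P = 2796/5
  (11, 9) → P = 617

x1 = 11, x2 = 9, maximum P = 617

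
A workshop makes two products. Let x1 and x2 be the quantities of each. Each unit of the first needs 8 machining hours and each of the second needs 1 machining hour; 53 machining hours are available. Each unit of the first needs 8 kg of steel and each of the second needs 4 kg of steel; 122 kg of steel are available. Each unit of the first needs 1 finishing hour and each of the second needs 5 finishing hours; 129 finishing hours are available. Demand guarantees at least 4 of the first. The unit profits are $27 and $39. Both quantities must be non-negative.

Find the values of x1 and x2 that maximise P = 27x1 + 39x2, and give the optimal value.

At the optimal vertex, 8x1 + x2 = 53 and x1 = 4.
Solving simultaneously gives x1 = 4, x2 = 21.

x1 = 4, x2 = 21, maximum P = 927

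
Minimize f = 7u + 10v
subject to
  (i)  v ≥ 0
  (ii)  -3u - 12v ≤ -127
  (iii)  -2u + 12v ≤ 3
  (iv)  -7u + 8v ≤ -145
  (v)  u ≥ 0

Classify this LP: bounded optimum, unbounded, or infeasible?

Feasible corners and f = 7u + 10v:
  (127/3, 0) → f = 889/3
  (689/27, 227/54) → f = 662/3
  (441/17, 311/68) → f = 7729/34
The feasible region has finitely many vertices and no improving ray; the minimum is 662/3 at (689/27, 227/54).

bounded optimum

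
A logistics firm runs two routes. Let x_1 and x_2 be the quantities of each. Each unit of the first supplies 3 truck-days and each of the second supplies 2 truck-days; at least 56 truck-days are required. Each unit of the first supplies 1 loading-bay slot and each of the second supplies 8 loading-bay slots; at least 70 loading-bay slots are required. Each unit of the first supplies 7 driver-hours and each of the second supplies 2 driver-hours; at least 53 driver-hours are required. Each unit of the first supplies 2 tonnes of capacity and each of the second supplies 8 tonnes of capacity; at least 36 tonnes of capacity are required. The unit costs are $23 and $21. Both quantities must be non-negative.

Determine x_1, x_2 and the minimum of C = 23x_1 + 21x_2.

x_1 = 14, x_2 = 7, minimum C = 469

The feasible region is unbounded (it extends along (0, 1), (1, 0)), but C strictly increases along every unbounded feasible direction, so there is no improving ray and the minimum is attained at a vertex.

The optimum lies where 3x_1 + 2x_2 = 56 and x_1 + 8x_2 = 70.
Solving simultaneously gives x_1 = 14, x_2 = 7.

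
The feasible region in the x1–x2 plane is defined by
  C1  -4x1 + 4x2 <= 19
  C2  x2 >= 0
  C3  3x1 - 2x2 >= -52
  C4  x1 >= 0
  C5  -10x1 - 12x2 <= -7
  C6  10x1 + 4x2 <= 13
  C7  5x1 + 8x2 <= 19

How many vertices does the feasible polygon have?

Intersecting each pair of boundary lines and keeping only the points that satisfy every inequality leaves:
  (7/10, 0)
  (13/10, 0)
  (0, 7/12)
  (0, 19/8)
  (7/15, 25/12)

5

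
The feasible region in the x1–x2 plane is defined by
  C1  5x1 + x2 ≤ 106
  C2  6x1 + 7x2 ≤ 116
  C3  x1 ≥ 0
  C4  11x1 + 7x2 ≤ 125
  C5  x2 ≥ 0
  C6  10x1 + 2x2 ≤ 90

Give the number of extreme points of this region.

Pairwise boundary intersections that survive every other constraint:
  (0, 116/7)
  (9/5, 526/35)
  (0, 0)
  (95/12, 65/12)
  (9, 0)

5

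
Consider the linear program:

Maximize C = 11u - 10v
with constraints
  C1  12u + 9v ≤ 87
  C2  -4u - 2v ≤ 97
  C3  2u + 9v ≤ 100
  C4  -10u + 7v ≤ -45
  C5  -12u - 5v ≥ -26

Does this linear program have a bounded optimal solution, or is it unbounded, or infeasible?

Vertices and C = 11u - 10v:
  (-589/48, -575/24) → C = 5021/48
  (537/4, -317) → C = 18587/4
  (407/134, -140/67) → C = 7277/134
The feasible region has finitely many vertices and no improving ray; the maximum is 18587/4 at (537/4, -317).

bounded optimum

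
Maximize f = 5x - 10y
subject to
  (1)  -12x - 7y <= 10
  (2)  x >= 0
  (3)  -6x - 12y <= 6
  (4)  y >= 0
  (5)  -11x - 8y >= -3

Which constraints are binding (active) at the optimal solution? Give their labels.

(4) and (5)

Vertices and f = 5x - 10y:
  (0, 0) → f = 0
  (0, 3/8) → f = -15/4
  (3/11, 0) → f = 15/11

The maximum is at (3/11, 0). Substituting into each constraint, equality holds for (4) and (5); the remaining constraints have slack.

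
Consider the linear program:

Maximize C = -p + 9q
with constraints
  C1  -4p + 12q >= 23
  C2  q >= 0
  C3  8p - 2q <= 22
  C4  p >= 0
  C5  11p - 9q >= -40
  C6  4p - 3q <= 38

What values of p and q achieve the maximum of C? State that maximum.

p = 139/25, q = 281/25, maximum C = 478/5

The binding constraints are 8p - 2q = 22 and 11p - 9q = -40.
Solving simultaneously gives p = 139/25, q = 281/25.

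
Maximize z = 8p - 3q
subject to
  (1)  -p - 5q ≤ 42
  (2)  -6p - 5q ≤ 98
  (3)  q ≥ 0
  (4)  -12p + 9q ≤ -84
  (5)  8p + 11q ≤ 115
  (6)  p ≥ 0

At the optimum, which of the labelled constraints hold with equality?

Vertices and z = 8p - 3q:
  (7, 0) → z = 56
  (115/8, 0) → z = 115
  (653/68, 59/17) → z = 1129/17

The maximum is at (115/8, 0). Substituting into each constraint, equality holds for (3) and (5); the remaining constraints have slack.

(3) and (5)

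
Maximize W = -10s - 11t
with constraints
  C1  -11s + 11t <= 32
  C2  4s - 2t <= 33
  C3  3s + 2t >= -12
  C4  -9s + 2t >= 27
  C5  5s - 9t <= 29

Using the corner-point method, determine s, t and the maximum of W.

Extreme points and W = -10s - 11t:
  (-196/55, -36/55) → W = 2356/55
  (-233/77, -9/77) → W = 347/11
  (-13/4, -9/8) → W = 359/8

s = -13/4, t = -9/8, maximum W = 359/8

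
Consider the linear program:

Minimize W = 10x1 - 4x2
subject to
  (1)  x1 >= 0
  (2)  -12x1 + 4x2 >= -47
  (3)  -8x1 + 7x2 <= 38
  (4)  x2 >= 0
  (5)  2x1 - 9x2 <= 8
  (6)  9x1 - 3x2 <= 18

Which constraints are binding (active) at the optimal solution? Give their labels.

Feasible corners and W = 10x1 - 4x2:
  (0, 38/7) → W = -152/7
  (0, 0) → W = 0
  (80/13, 162/13) → W = 152/13
  (2, 0) → W = 20

The minimum is at (0, 38/7). Substituting into each constraint, equality holds for (1) and (3); the remaining constraints have slack.

(1) and (3)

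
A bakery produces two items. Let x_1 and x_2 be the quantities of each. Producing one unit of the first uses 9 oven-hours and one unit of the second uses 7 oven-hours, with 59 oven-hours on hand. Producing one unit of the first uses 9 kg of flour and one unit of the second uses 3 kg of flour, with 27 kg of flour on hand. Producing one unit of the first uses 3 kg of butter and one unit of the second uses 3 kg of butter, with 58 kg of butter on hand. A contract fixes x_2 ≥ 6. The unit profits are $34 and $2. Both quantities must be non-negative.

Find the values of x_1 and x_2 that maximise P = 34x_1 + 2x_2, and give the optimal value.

x_1 = 1, x_2 = 6, maximum P = 46

Feasible corners and P = 34x_1 + 2x_2:
  (0, 59/7) → P = 118/7
  (0, 6) → P = 12
  (1/3, 8) → P = 82/3
  (1, 6) → P = 46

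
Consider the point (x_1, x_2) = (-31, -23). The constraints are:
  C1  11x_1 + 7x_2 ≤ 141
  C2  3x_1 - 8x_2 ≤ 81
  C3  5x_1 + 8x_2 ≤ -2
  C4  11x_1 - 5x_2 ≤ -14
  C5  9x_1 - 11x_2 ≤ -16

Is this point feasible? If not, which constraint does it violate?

Constraint C2: 3x_1 - 8x_2 = 91, which is not ≤ 81. All other constraints are satisfied.

not feasible — violates C2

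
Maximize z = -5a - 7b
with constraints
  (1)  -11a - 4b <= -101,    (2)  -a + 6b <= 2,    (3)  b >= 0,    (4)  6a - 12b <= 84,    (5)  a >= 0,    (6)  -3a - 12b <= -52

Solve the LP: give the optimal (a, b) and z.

The binding constraints are -a + 6b = 2 and -3a - 12b = -52.
Solving simultaneously gives a = 48/5, b = 29/15.

a = 48/5, b = 29/15, maximum z = -923/15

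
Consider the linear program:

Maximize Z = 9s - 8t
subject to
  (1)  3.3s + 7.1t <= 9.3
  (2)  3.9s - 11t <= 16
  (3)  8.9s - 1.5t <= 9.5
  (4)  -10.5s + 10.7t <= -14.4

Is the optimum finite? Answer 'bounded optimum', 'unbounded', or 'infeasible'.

bounded optimum

Extreme points and Z = 9s - 8t:
  (230/263, -301/263) → Z = 4478/263
  (-1280/7377, -3728/2459) → Z = 25984/2459
  (8005/7948, -2841/7948) → Z = 94773/7948
The feasible region has finitely many vertices and no improving ray; the maximum is 4478/263 at (230/263, -301/263).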